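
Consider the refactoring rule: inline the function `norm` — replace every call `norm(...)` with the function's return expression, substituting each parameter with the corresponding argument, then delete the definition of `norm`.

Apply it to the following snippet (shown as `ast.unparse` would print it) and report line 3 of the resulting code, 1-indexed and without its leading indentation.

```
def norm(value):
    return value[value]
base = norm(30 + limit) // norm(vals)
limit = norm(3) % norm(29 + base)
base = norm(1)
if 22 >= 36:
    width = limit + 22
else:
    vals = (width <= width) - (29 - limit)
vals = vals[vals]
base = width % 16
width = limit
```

base = 1[1]

Transformed code:
base = (30 + limit)[30 + limit] // vals[vals]
limit = 3[3] % (29 + base)[29 + base]
base = 1[1]
if 22 >= 36:
    width = limit + 22
else:
    vals = (width <= width) - (29 - limit)
vals = vals[vals]
base = width % 16
width = limit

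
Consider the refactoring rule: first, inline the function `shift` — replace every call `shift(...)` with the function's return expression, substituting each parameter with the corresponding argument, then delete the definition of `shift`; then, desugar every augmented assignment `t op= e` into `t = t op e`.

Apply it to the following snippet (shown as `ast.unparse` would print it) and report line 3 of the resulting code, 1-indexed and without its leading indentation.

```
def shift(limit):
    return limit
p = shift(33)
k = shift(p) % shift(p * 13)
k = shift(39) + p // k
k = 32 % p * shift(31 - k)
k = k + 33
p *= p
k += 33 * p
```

Transformed code:
p = 33
k = p % (p * 13)
k = 39 + p // k
k = 32 % p * (31 - k)
k = k + 33
p = p * p
k = k + 33 * p

k = 39 + p // k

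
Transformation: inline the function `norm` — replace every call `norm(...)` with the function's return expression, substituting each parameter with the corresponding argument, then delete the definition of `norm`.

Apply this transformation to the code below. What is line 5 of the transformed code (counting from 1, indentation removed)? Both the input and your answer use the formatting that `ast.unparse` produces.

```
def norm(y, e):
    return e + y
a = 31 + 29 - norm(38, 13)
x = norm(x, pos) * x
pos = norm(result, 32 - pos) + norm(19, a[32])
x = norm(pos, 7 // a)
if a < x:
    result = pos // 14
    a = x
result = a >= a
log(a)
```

if a < x:

Transformed code:
a = 31 + 29 - (13 + 38)
x = (pos + x) * x
pos = 32 - pos + result + (a[32] + 19)
x = 7 // a + pos
if a < x:
    result = pos // 14
    a = x
result = a >= a
log(a)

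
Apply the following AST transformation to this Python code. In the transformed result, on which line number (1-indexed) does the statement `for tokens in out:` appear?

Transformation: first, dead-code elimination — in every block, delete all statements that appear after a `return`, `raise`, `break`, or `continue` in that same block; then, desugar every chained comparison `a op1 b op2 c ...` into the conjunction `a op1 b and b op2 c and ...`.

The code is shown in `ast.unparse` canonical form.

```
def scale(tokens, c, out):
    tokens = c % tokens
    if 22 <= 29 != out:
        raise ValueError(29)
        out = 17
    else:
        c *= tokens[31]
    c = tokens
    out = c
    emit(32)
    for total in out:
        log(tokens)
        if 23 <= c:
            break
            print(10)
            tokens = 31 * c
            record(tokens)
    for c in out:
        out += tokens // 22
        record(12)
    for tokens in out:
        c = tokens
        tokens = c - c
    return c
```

Transformed code:
def scale(tokens, c, out):
    tokens = c % tokens
    if 22 <= 29 and 29 != out:
        raise ValueError(29)
    else:
        c *= tokens[31]
    c = tokens
    out = c
    emit(32)
    for total in out:
        log(tokens)
        if 23 <= c:
            break
    for c in out:
        out += tokens // 22
        record(12)
    for tokens in out:
        c = tokens
        tokens = c - c
    return c

17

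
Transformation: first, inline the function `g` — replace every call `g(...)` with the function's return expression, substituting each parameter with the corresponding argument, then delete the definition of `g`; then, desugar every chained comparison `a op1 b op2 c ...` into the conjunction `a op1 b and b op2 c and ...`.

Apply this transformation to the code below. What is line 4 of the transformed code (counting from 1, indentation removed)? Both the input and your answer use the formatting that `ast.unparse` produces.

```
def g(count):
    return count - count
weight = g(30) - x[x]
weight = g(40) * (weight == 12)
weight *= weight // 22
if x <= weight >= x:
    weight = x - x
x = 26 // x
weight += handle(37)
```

Transformed code:
weight = 30 - 30 - x[x]
weight = (40 - 40) * (weight == 12)
weight *= weight // 22
if x <= weight and weight >= x:
    weight = x - x
x = 26 // x
weight += handle(37)

if x <= weight and weight >= x:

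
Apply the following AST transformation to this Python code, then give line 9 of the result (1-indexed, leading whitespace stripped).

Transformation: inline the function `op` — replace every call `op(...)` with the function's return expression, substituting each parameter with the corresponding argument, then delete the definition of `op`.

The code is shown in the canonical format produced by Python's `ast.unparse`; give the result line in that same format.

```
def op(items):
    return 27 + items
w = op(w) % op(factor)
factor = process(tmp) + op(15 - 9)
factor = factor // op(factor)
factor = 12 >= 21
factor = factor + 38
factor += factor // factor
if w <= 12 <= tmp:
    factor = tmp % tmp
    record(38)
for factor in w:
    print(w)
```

record(38)

Transformed code:
w = (27 + w) % (27 + factor)
factor = process(tmp) + (27 + (15 - 9))
factor = factor // (27 + factor)
factor = 12 >= 21
factor = factor + 38
factor += factor // factor
if w <= 12 <= tmp:
    factor = tmp % tmp
    record(38)
for factor in w:
    print(w)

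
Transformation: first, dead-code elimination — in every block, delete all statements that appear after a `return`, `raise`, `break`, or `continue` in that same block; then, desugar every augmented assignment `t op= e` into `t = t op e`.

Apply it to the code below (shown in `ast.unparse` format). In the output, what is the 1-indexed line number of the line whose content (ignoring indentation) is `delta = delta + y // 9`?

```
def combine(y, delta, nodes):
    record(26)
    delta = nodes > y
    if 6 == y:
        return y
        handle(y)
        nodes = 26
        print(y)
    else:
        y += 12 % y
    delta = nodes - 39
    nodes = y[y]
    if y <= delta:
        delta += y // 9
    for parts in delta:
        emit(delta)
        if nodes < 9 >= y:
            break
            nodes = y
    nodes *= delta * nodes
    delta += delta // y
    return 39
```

Transformed code:
def combine(y, delta, nodes):
    record(26)
    delta = nodes > y
    if 6 == y:
        return y
    else:
        y = y + 12 % y
    delta = nodes - 39
    nodes = y[y]
    if y <= delta:
        delta = delta + y // 9
    for parts in delta:
        emit(delta)
        if nodes < 9 >= y:
            break
    nodes = nodes * (delta * nodes)
    delta = delta + delta // y
    return 39

11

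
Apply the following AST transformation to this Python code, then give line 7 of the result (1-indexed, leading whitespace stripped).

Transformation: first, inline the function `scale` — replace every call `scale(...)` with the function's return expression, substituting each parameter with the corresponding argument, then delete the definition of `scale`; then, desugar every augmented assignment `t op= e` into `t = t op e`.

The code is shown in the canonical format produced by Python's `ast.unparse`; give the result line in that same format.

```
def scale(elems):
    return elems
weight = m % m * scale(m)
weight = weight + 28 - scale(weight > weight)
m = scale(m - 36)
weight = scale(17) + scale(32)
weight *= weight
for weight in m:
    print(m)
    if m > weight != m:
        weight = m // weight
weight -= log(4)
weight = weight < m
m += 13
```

Transformed code:
weight = m % m * m
weight = weight + 28 - (weight > weight)
m = m - 36
weight = 17 + 32
weight = weight * weight
for weight in m:
    print(m)
    if m > weight != m:
        weight = m // weight
weight = weight - log(4)
weight = weight < m
m = m + 13

print(m)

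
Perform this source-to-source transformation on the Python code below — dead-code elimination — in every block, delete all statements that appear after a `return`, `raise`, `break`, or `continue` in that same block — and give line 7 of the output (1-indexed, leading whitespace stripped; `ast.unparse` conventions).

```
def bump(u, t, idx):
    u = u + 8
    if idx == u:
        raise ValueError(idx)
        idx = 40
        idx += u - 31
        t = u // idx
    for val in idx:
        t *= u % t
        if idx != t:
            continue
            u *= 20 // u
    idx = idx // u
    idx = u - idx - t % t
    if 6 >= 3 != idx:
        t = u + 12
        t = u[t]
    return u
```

if idx != t:

Transformed code:
def bump(u, t, idx):
    u = u + 8
    if idx == u:
        raise ValueError(idx)
    for val in idx:
        t *= u % t
        if idx != t:
            continue
    idx = idx // u
    idx = u - idx - t % t
    if 6 >= 3 != idx:
        t = u + 12
        t = u[t]
    return u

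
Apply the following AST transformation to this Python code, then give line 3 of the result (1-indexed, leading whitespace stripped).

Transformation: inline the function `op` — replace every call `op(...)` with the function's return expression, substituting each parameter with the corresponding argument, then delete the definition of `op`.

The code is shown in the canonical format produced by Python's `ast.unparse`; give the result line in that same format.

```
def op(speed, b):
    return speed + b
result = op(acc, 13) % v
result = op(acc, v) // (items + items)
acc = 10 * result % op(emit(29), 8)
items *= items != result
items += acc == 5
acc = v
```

Transformed code:
result = (acc + 13) % v
result = (acc + v) // (items + items)
acc = 10 * result % (emit(29) + 8)
items *= items != result
items += acc == 5
acc = v

acc = 10 * result % (emit(29) + 8)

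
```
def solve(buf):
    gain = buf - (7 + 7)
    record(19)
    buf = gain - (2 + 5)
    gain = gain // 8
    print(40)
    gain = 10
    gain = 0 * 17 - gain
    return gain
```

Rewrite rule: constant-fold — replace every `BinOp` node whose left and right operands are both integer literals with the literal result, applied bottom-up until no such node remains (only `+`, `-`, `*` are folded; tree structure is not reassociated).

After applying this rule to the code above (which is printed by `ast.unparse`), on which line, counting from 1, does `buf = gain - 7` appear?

Transformed code:
def solve(buf):
    gain = buf - 14
    record(19)
    buf = gain - 7
    gain = gain // 8
    print(40)
    gain = 10
    gain = 0 - gain
    return gain

4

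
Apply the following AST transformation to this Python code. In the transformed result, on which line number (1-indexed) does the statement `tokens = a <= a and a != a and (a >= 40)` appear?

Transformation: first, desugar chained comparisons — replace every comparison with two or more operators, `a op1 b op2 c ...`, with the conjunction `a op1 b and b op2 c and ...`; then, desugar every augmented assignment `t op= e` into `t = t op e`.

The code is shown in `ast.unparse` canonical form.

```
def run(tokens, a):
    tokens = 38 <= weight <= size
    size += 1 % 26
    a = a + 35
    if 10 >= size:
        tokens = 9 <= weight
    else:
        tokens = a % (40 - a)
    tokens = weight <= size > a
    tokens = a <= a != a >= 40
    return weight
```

Transformed code:
def run(tokens, a):
    tokens = 38 <= weight and weight <= size
    size = size + 1 % 26
    a = a + 35
    if 10 >= size:
        tokens = 9 <= weight
    else:
        tokens = a % (40 - a)
    tokens = weight <= size and size > a
    tokens = a <= a and a != a and (a >= 40)
    return weight

10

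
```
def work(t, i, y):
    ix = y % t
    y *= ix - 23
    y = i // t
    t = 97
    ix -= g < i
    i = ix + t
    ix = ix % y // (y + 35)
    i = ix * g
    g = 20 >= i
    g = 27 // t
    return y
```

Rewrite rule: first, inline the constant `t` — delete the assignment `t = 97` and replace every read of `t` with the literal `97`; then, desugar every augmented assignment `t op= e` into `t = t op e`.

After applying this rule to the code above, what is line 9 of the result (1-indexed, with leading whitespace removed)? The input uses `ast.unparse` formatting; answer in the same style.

g = 20 >= i

Transformed code:
def work(t, i, y):
    ix = y % 97
    y = y * (ix - 23)
    y = i // 97
    ix = ix - (g < i)
    i = ix + 97
    ix = ix % y // (y + 35)
    i = ix * g
    g = 20 >= i
    g = 27 // 97
    return y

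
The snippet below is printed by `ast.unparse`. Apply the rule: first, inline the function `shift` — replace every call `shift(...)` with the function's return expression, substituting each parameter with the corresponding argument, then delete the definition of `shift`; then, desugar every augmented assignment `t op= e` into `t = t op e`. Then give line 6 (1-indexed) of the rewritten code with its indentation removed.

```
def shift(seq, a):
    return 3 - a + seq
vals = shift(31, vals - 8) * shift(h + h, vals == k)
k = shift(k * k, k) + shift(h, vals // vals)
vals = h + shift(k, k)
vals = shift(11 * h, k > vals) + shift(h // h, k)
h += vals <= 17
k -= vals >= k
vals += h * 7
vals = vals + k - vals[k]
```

Transformed code:
vals = (3 - (vals - 8) + 31) * (3 - (vals == k) + (h + h))
k = 3 - k + k * k + (3 - vals // vals + h)
vals = h + (3 - k + k)
vals = 3 - (k > vals) + 11 * h + (3 - k + h // h)
h = h + (vals <= 17)
k = k - (vals >= k)
vals = vals + h * 7
vals = vals + k - vals[k]

k = k - (vals >= k)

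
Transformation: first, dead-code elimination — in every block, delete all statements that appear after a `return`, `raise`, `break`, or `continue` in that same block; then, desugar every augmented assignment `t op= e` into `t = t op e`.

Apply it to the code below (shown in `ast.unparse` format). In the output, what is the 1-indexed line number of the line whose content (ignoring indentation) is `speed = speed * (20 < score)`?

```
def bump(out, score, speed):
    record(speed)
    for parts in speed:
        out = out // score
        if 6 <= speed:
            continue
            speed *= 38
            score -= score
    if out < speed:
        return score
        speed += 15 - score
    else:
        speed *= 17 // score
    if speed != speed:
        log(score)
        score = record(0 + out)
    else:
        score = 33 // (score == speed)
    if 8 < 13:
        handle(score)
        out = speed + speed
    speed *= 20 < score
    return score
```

19

Transformed code:
def bump(out, score, speed):
    record(speed)
    for parts in speed:
        out = out // score
        if 6 <= speed:
            continue
    if out < speed:
        return score
    else:
        speed = speed * (17 // score)
    if speed != speed:
        log(score)
        score = record(0 + out)
    else:
        score = 33 // (score == speed)
    if 8 < 13:
        handle(score)
        out = speed + speed
    speed = speed * (20 < score)
    return score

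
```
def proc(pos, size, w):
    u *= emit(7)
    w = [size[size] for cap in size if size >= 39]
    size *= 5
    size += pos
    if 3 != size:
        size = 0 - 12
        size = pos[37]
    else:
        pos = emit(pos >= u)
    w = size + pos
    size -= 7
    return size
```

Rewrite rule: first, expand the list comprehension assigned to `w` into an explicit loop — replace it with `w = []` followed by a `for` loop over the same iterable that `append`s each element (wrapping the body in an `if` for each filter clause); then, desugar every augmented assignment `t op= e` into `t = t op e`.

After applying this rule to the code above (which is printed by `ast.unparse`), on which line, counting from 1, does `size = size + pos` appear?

8

Transformed code:
def proc(pos, size, w):
    u = u * emit(7)
    w = []
    for cap in size:
        if size >= 39:
            w.append(size[size])
    size = size * 5
    size = size + pos
    if 3 != size:
        size = 0 - 12
        size = pos[37]
    else:
        pos = emit(pos >= u)
    w = size + pos
    size = size - 7
    return size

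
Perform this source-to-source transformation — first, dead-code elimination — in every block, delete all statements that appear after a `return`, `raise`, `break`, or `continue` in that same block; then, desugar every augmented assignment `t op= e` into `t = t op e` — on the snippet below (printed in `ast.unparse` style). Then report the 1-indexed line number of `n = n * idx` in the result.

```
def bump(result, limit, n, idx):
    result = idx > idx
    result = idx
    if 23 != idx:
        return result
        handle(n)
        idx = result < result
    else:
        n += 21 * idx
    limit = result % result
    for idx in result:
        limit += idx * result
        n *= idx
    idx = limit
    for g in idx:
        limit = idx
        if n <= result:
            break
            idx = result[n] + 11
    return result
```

11

Transformed code:
def bump(result, limit, n, idx):
    result = idx > idx
    result = idx
    if 23 != idx:
        return result
    else:
        n = n + 21 * idx
    limit = result % result
    for idx in result:
        limit = limit + idx * result
        n = n * idx
    idx = limit
    for g in idx:
        limit = idx
        if n <= result:
            break
    return result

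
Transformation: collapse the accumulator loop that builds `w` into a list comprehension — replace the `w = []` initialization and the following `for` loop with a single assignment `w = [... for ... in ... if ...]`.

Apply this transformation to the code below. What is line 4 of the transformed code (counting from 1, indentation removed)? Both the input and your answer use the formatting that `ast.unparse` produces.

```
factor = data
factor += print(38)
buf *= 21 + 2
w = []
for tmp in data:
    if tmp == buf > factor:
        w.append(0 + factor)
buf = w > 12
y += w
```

Transformed code:
factor = data
factor += print(38)
buf *= 21 + 2
w = [0 + factor for tmp in data if tmp == buf > factor]
buf = w > 12
y += w

w = [0 + factor for tmp in data if tmp == buf > factor]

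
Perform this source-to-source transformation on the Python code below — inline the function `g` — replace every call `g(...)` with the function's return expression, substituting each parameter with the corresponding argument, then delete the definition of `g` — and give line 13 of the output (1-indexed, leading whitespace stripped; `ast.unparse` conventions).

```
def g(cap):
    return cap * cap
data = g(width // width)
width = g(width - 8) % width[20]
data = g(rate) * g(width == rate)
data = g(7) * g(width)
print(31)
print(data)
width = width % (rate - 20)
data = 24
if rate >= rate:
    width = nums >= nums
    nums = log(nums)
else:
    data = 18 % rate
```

Transformed code:
data = width // width * (width // width)
width = (width - 8) * (width - 8) % width[20]
data = rate * rate * ((width == rate) * (width == rate))
data = 7 * 7 * (width * width)
print(31)
print(data)
width = width % (rate - 20)
data = 24
if rate >= rate:
    width = nums >= nums
    nums = log(nums)
else:
    data = 18 % rate

data = 18 % rate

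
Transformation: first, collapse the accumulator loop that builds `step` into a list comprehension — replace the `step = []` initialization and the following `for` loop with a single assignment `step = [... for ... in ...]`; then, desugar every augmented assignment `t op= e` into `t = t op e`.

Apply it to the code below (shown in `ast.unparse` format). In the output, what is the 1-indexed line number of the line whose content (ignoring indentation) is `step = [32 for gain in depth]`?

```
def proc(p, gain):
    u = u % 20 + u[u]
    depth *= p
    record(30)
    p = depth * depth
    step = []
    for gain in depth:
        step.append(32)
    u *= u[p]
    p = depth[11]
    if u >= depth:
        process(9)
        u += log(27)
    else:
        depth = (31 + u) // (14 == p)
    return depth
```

6

Transformed code:
def proc(p, gain):
    u = u % 20 + u[u]
    depth = depth * p
    record(30)
    p = depth * depth
    step = [32 for gain in depth]
    u = u * u[p]
    p = depth[11]
    if u >= depth:
        process(9)
        u = u + log(27)
    else:
        depth = (31 + u) // (14 == p)
    return depth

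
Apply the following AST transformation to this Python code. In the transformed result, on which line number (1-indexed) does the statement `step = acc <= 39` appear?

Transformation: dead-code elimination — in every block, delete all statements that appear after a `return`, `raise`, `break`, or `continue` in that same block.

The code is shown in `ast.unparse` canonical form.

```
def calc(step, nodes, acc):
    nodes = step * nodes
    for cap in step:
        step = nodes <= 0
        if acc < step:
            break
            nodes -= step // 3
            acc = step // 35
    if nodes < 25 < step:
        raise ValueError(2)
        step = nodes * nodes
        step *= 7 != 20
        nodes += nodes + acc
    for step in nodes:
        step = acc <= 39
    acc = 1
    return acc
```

Transformed code:
def calc(step, nodes, acc):
    nodes = step * nodes
    for cap in step:
        step = nodes <= 0
        if acc < step:
            break
    if nodes < 25 < step:
        raise ValueError(2)
    for step in nodes:
        step = acc <= 39
    acc = 1
    return acc

10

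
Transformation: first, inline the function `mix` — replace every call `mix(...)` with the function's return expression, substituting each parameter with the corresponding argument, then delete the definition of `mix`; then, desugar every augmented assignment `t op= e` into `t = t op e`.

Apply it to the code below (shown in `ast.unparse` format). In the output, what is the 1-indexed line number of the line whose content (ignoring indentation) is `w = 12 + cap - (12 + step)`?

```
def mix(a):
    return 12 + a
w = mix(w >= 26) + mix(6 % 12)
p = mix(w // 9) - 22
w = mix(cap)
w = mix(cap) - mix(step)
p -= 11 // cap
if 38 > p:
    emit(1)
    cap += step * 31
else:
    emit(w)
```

4

Transformed code:
w = 12 + (w >= 26) + (12 + 6 % 12)
p = 12 + w // 9 - 22
w = 12 + cap
w = 12 + cap - (12 + step)
p = p - 11 // cap
if 38 > p:
    emit(1)
    cap = cap + step * 31
else:
    emit(w)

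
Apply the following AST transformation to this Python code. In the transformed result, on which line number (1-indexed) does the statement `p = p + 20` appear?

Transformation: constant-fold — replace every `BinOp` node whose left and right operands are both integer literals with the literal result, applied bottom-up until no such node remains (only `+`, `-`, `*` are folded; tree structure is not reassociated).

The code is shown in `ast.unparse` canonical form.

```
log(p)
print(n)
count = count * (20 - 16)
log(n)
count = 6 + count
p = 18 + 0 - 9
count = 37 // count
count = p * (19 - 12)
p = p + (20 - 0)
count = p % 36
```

Transformed code:
log(p)
print(n)
count = count * 4
log(n)
count = 6 + count
p = 9
count = 37 // count
count = p * 7
p = p + 20
count = p % 36

9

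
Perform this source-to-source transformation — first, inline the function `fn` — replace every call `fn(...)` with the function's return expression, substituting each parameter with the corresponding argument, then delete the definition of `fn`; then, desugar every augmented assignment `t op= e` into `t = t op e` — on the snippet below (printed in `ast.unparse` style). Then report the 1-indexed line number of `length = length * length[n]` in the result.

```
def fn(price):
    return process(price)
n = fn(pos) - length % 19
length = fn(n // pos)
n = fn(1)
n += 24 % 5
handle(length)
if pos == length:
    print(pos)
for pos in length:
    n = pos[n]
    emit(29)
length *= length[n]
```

Transformed code:
n = process(pos) - length % 19
length = process(n // pos)
n = process(1)
n = n + 24 % 5
handle(length)
if pos == length:
    print(pos)
for pos in length:
    n = pos[n]
    emit(29)
length = length * length[n]

11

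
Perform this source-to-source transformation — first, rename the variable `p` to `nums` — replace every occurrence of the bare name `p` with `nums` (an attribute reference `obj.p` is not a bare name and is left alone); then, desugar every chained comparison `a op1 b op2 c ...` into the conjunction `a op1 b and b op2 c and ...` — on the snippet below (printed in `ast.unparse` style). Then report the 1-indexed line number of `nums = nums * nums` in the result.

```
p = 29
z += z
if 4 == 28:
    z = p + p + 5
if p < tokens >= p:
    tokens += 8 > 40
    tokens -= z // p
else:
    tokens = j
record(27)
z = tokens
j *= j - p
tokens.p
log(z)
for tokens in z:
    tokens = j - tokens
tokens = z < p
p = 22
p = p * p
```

Transformed code:
nums = 29
z += z
if 4 == 28:
    z = nums + nums + 5
if nums < tokens and tokens >= nums:
    tokens += 8 > 40
    tokens -= z // nums
else:
    tokens = j
record(27)
z = tokens
j *= j - nums
tokens.p
log(z)
for tokens in z:
    tokens = j - tokens
tokens = z < nums
nums = 22
nums = nums * nums

19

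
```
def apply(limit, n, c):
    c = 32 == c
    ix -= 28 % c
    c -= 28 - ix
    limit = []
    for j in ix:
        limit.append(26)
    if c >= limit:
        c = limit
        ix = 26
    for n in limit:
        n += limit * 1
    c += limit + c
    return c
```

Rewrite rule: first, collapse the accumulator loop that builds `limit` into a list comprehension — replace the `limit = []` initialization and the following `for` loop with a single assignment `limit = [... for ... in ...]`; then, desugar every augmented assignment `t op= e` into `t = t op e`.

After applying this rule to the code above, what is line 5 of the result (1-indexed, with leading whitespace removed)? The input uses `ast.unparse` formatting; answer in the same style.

Transformed code:
def apply(limit, n, c):
    c = 32 == c
    ix = ix - 28 % c
    c = c - (28 - ix)
    limit = [26 for j in ix]
    if c >= limit:
        c = limit
        ix = 26
    for n in limit:
        n = n + limit * 1
    c = c + (limit + c)
    return c

limit = [26 for j in ix]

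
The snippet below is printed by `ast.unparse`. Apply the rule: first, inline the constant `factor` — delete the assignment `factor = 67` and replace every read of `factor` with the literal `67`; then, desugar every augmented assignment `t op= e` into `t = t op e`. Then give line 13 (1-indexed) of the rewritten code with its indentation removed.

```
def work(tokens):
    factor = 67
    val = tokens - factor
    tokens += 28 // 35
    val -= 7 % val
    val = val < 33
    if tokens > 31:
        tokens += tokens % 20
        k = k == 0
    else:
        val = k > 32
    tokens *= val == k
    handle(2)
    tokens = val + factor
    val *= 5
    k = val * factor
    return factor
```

Transformed code:
def work(tokens):
    val = tokens - 67
    tokens = tokens + 28 // 35
    val = val - 7 % val
    val = val < 33
    if tokens > 31:
        tokens = tokens + tokens % 20
        k = k == 0
    else:
        val = k > 32
    tokens = tokens * (val == k)
    handle(2)
    tokens = val + 67
    val = val * 5
    k = val * 67
    return 67

tokens = val + 67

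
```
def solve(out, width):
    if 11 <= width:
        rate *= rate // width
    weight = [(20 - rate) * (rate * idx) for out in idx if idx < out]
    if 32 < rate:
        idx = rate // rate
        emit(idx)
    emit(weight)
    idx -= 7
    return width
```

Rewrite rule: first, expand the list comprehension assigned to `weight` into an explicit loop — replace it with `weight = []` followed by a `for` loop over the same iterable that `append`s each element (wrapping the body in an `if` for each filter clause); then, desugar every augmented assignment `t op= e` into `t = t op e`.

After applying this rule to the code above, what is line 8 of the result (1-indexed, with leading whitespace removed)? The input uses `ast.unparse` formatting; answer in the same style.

if 32 < rate:

Transformed code:
def solve(out, width):
    if 11 <= width:
        rate = rate * (rate // width)
    weight = []
    for out in idx:
        if idx < out:
            weight.append((20 - rate) * (rate * idx))
    if 32 < rate:
        idx = rate // rate
        emit(idx)
    emit(weight)
    idx = idx - 7
    return width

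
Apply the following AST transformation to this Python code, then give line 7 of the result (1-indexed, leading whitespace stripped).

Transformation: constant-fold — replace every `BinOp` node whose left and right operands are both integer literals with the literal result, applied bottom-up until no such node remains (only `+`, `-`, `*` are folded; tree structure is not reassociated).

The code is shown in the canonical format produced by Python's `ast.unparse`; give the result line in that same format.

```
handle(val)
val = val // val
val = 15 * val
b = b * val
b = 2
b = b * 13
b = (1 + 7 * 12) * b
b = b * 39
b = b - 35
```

Transformed code:
handle(val)
val = val // val
val = 15 * val
b = b * val
b = 2
b = b * 13
b = 85 * b
b = b * 39
b = b - 35

b = 85 * b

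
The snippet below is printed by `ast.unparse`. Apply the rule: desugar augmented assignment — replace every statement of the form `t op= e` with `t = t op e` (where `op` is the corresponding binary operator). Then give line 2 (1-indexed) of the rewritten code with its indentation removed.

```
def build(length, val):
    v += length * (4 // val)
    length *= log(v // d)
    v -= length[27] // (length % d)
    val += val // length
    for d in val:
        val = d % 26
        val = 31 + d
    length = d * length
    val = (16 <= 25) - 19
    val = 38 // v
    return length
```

v = v + length * (4 // val)

Transformed code:
def build(length, val):
    v = v + length * (4 // val)
    length = length * log(v // d)
    v = v - length[27] // (length % d)
    val = val + val // length
    for d in val:
        val = d % 26
        val = 31 + d
    length = d * length
    val = (16 <= 25) - 19
    val = 38 // v
    return length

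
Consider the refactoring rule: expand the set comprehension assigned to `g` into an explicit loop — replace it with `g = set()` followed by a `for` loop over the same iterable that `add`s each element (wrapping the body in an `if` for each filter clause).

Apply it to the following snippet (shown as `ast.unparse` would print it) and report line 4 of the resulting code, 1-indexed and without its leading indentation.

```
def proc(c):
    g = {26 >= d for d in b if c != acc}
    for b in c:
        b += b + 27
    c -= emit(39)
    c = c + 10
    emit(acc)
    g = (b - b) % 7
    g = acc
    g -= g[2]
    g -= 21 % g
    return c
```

if c != acc:

Transformed code:
def proc(c):
    g = set()
    for d in b:
        if c != acc:
            g.add(26 >= d)
    for b in c:
        b += b + 27
    c -= emit(39)
    c = c + 10
    emit(acc)
    g = (b - b) % 7
    g = acc
    g -= g[2]
    g -= 21 % g
    return c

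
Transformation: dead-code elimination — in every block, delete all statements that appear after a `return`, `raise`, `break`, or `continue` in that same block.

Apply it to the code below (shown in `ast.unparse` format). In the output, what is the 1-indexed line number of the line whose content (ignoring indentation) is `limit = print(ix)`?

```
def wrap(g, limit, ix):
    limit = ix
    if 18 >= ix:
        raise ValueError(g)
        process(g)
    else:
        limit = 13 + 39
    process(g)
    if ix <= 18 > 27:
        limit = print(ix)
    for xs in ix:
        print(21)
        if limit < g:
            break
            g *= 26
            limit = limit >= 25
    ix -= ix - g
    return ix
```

Transformed code:
def wrap(g, limit, ix):
    limit = ix
    if 18 >= ix:
        raise ValueError(g)
    else:
        limit = 13 + 39
    process(g)
    if ix <= 18 > 27:
        limit = print(ix)
    for xs in ix:
        print(21)
        if limit < g:
            break
    ix -= ix - g
    return ix

9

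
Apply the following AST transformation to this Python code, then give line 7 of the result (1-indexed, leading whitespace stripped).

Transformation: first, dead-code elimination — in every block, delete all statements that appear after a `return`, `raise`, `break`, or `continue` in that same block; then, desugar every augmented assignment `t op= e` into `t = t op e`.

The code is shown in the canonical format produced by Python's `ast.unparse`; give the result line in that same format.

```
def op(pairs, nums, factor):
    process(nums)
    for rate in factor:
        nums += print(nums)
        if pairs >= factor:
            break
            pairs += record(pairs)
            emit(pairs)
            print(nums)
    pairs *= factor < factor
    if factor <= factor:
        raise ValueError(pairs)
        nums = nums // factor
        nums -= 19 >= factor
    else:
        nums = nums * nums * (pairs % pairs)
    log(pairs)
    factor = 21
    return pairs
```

pairs = pairs * (factor < factor)

Transformed code:
def op(pairs, nums, factor):
    process(nums)
    for rate in factor:
        nums = nums + print(nums)
        if pairs >= factor:
            break
    pairs = pairs * (factor < factor)
    if factor <= factor:
        raise ValueError(pairs)
    else:
        nums = nums * nums * (pairs % pairs)
    log(pairs)
    factor = 21
    return pairs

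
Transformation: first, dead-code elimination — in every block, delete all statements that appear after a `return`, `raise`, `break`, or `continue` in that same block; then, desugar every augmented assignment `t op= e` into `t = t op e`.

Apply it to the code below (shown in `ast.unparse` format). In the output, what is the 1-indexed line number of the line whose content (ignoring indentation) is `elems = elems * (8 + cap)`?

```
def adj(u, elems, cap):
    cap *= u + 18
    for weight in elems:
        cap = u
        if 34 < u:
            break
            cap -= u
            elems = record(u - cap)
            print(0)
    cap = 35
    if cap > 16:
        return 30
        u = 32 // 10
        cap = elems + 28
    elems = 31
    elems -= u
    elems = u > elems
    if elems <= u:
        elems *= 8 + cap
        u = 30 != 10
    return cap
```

Transformed code:
def adj(u, elems, cap):
    cap = cap * (u + 18)
    for weight in elems:
        cap = u
        if 34 < u:
            break
    cap = 35
    if cap > 16:
        return 30
    elems = 31
    elems = elems - u
    elems = u > elems
    if elems <= u:
        elems = elems * (8 + cap)
        u = 30 != 10
    return cap

14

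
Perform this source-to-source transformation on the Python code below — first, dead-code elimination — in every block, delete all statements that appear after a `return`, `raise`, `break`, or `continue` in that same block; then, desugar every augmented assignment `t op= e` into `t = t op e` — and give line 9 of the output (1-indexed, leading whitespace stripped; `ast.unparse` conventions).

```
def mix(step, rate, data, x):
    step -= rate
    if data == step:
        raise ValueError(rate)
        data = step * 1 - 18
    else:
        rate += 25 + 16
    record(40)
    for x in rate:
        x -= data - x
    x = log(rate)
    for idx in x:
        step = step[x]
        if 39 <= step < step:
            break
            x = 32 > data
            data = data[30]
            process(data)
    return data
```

Transformed code:
def mix(step, rate, data, x):
    step = step - rate
    if data == step:
        raise ValueError(rate)
    else:
        rate = rate + (25 + 16)
    record(40)
    for x in rate:
        x = x - (data - x)
    x = log(rate)
    for idx in x:
        step = step[x]
        if 39 <= step < step:
            break
    return data

x = x - (data - x)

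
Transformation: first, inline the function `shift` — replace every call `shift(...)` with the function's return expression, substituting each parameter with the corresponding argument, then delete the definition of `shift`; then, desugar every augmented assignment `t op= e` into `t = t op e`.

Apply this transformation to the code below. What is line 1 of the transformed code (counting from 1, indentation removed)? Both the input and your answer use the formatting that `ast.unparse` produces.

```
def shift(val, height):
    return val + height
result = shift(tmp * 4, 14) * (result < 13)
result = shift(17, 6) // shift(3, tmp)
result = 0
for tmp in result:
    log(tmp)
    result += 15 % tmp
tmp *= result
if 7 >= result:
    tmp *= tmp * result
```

result = (tmp * 4 + 14) * (result < 13)

Transformed code:
result = (tmp * 4 + 14) * (result < 13)
result = (17 + 6) // (3 + tmp)
result = 0
for tmp in result:
    log(tmp)
    result = result + 15 % tmp
tmp = tmp * result
if 7 >= result:
    tmp = tmp * (tmp * result)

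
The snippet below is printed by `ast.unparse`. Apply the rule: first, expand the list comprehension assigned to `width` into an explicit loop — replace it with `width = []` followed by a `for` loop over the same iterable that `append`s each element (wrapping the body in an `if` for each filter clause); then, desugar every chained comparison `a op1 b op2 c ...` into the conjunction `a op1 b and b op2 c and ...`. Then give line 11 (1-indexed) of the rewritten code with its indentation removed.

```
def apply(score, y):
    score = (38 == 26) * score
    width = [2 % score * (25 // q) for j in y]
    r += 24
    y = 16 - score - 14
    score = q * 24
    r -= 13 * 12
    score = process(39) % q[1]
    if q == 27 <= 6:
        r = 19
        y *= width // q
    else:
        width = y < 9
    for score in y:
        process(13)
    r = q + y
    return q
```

if q == 27 and 27 <= 6:

Transformed code:
def apply(score, y):
    score = (38 == 26) * score
    width = []
    for j in y:
        width.append(2 % score * (25 // q))
    r += 24
    y = 16 - score - 14
    score = q * 24
    r -= 13 * 12
    score = process(39) % q[1]
    if q == 27 and 27 <= 6:
        r = 19
        y *= width // q
    else:
        width = y < 9
    for score in y:
        process(13)
    r = q + y
    return q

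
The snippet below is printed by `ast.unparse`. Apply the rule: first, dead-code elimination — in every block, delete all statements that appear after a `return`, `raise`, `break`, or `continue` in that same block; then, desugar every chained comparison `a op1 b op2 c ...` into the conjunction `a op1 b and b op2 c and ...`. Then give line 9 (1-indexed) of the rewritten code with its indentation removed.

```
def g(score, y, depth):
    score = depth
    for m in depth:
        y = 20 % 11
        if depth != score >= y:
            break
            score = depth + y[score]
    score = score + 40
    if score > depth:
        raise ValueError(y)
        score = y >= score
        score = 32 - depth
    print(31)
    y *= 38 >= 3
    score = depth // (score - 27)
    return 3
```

Transformed code:
def g(score, y, depth):
    score = depth
    for m in depth:
        y = 20 % 11
        if depth != score and score >= y:
            break
    score = score + 40
    if score > depth:
        raise ValueError(y)
    print(31)
    y *= 38 >= 3
    score = depth // (score - 27)
    return 3

raise ValueError(y)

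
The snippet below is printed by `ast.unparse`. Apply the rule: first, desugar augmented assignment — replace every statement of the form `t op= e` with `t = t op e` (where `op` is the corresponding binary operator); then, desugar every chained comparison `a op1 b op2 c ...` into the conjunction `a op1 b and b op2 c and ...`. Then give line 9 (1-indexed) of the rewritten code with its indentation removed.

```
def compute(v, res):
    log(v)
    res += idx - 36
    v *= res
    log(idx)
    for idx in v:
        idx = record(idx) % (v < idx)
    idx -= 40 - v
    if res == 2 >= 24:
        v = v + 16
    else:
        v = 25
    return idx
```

if res == 2 and 2 >= 24:

Transformed code:
def compute(v, res):
    log(v)
    res = res + (idx - 36)
    v = v * res
    log(idx)
    for idx in v:
        idx = record(idx) % (v < idx)
    idx = idx - (40 - v)
    if res == 2 and 2 >= 24:
        v = v + 16
    else:
        v = 25
    return idx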